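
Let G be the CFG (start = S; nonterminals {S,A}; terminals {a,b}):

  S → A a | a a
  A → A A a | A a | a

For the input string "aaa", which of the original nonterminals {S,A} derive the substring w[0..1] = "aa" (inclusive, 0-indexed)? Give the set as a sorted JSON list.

Convert to CNF:
  S -> A T0 | T0 T0
  A -> A T0 | A X1 | a
  T0 -> a
  X1 -> A T0

Fill CYK table bottom-up (cells [i..j] with 0 ≤ i ≤ j ≤ 1 only):
  [0..0]={A,T0}  "a"  orig:{A}
  [1..1]={A,T0}  "a"  orig:{A}
  [0..1]={A,S,X1}  "aa"  orig:{A,S}

Original NTs in T[0,1] deriving "aa": ["A", "S"]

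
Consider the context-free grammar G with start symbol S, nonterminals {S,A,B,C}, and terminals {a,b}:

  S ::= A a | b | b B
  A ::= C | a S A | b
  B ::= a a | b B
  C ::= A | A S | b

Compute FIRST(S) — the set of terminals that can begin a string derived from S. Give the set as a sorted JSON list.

FIRST iteration:
iter 1:
  A via A→a S A: +{a}
  A via A→b: +{b}
  B via B→a a: +{a}
  B via B→b B: +{b}
  C via C→A: +{a,b}
  S via S→A a: +{a,b}
  FIRST[S]={a,b}  FIRST[A]={a,b}  FIRST[B]={a,b}  FIRST[C]={a,b}
iter 2: (no change)
  FIRST[S]={a,b}  FIRST[A]={a,b}  FIRST[B]={a,b}  FIRST[C]={a,b}

FIRST(S) = ["a", "b"]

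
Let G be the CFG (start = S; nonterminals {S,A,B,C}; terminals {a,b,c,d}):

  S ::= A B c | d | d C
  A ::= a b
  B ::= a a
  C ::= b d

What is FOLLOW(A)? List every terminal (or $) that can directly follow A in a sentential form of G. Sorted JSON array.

FIRST sets, iterate to fixpoint:
[1]
  A via A→a b: +{a}
  B via B→a a: +{a}
  C via C→b d: +{b}
  S via S→A B c: +{a}
  S via S→d: +{d}
  FIRST[S]={a,d}  FIRST[A]={a}  FIRST[B]={a}  FIRST[C]={b}
[2] (no change)
  FIRST[S]={a,d}  FIRST[A]={a}  FIRST[B]={a}  FIRST[C]={b}

FOLLOW sets:
initialize: $ ∈ FOLLOW(S)
round 1:
  S→A B c: FOLLOW(A) ⊇ FIRST(B) = {a}; new: +{a}
  S→A B c: FOLLOW(B) ⊇ FIRST(c) = {c}; new: +{c}
  S→d C: FOLLOW(C) ⊇ FOLLOW(S) ⊇ {$}; new: +{$}
  FOLLOW[S]={$}  FOLLOW[A]={a}  FOLLOW[B]={c}  FOLLOW[C]={$}
round 2: (no change)
  FOLLOW[S]={$}  FOLLOW[A]={a}  FOLLOW[B]={c}  FOLLOW[C]={$}

FOLLOW(A) = ["a"]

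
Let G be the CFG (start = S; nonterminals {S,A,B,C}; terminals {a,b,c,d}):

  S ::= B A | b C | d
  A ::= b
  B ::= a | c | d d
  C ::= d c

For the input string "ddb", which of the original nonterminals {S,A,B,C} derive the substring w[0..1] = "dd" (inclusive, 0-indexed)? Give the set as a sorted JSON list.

CNF form of G:
  S -> B A | T2 C | d
  A -> b
  B -> T0 T0 | a | c
  C -> T0 T1
  T0 -> d
  T1 -> c
  T2 -> b

CYK table (by increasing span) — only the sub-triangle for w[0..1]:
  cell(0,0) d: {S,T0}  orig:{S}
  cell(1,1) d: {S,T0}  orig:{S}
  cell(0,1) dd: {B}

Original NTs in T[0,1] deriving "dd": ["B"]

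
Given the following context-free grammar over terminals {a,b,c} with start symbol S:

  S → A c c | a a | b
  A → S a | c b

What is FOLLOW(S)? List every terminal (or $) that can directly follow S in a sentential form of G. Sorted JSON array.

FIRST iteration:
round 1:
  A via A→c b: +{c}
  S via S→A c c: +{c}
  S via S→a a: +{a}
  S via S→b: +{b}
  FIRST[S]={a,b,c}  FIRST[A]={c}
round 2:
  A via A→S a: +{a,b}
  FIRST[S]={a,b,c}  FIRST[A]={a,b,c}
round 3: done
  FIRST[S]={a,b,c}  FIRST[A]={a,b,c}

FOLLOW sets:
FOLLOW(S) := {$}
round 1:
  A→S a: FOLLOW(S) ⊇ FIRST(a) = {a}; new: +{a}
  S→A c c: FOLLOW(A) ⊇ FIRST(c) = {c}; new: +{c}
  FOLLOW(S)={$,a}  FOLLOW(A)={c}
round 2: — fixpoint
  FOLLOW(S)={$,a}  FOLLOW(A)={c}

FOLLOW(S) = ["$", "a"]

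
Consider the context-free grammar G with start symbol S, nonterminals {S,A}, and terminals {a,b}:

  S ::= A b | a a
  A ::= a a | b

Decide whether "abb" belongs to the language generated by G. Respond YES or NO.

Convert to CNF:
  S -> A T1 | T0 T0
  A -> T0 T0 | b
  T0 -> a
  T1 -> b

CYK table (by increasing span):
  cell(0,0) a: {T0}  orig:{}
  cell(1,1) b: {A,T1}  orig:{A}
  cell(2,2) b: {A,T1}  orig:{A}
  cell(0,1) ab: ∅
  cell(1,2) bb: {S}
  cell(0,2) abb: ∅

S ∉ T[0,2] ⇒ NO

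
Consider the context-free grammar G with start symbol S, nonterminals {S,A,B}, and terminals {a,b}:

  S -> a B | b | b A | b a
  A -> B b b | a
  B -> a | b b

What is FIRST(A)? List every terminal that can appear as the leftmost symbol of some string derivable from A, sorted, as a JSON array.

FIRST iteration:
round 1:
  A via A→a: +{a}
  B via B→a: +{a}
  B via B→b b: +{b}
  S via S→a B: +{a}
  S via S→b: +{b}
  FIRST[S]={a,b}  FIRST[A]={a}  FIRST[B]={a,b}
round 2:
  A via A→B b b: +{b}
  FIRST[S]={a,b}  FIRST[A]={a,b}  FIRST[B]={a,b}
round 3: — fixpoint
  FIRST[S]={a,b}  FIRST[A]={a,b}  FIRST[B]={a,b}

FIRST(A) = ["a", "b"]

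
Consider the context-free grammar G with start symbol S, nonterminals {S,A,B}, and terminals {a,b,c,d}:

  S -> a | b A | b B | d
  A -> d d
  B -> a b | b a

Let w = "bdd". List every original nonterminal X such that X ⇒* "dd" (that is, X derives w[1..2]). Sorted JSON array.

Convert to CNF:
  S -> T2 A | T2 B | a | d
  A -> T0 T0
  B -> T1 T2 | T2 T1
  T0 -> d
  T1 -> a
  T2 -> b

CYK table (by increasing span) (cells [i..j] with 1 ≤ i ≤ j ≤ 2 only):
  [1..1]={S,T0}  "d"  orig:{S}
  [2..2]={S,T0}  "d"  orig:{S}
  [1..2]={A}  "dd"

Original NTs in T[1,2] deriving "dd": ["A"]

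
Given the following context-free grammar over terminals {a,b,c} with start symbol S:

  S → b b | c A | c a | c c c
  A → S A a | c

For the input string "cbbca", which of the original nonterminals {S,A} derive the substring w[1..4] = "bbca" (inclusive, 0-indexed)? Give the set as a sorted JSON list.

Convert to CNF:
  S -> T1 T1 | T2 A | T2 T0 | T2 X4
  A -> S X3 | c
  T0 -> a
  T1 -> b
  T2 -> c
  X3 -> A T0
  X4 -> T2 T2

CYK table (by increasing span), restricted to cells inside w[1..4]:
  [1..1]={T1}  "b"  orig:{}
  [2..2]={T1}  "b"  orig:{}
  [3..3]={A,T2}  "c"  orig:{A}
  [4..4]={T0}  "a"  orig:{}
  [1..2]={S}  "bb"
  [2..3]=∅  "bc"
  [3..4]={S,X3}  "ca"  orig:{S}
  [1..3]=∅  "bbc"
  [2..4]=∅  "bca"
  [1..4]={A}  "bbca"

Original NTs in T[1,4] deriving "bbca": ["A"]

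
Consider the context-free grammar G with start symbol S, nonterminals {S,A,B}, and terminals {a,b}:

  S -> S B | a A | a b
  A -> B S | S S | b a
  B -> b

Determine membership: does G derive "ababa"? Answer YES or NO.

Convert to CNF:
  S -> S B | T1 A | T1 T0
  A -> B S | S S | T0 T1
  B -> b
  T0 -> b
  T1 -> a

CYK table (by increasing span):
  cell(0,0) a: {T1}  orig:{}
  cell(1,1) b: {B,T0}  orig:{B}
  cell(2,2) a: {T1}  orig:{}
  cell(3,3) b: {B,T0}  orig:{B}
  cell(4,4) a: {T1}  orig:{}
  cell(0,1) ab: {S}
  cell(1,2) ba: {A}
  cell(2,3) ab: {S}
  cell(3,4) ba: {A}
  cell(0,2) aba: {S}
  cell(1,3) bab: {A}
  cell(2,4) aba: {S}
  cell(0,3) abab: {A,S}
  cell(1,4) baba: {A}
  cell(0,4) ababa: {A,S}

S ∈ T[0,4] ⇒ YES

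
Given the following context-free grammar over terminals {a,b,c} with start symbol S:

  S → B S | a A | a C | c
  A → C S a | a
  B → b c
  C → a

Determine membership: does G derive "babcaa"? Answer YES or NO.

Convert to CNF:
  S -> B S | T0 A | T0 C | c
  A -> C X3 | a
  B -> T1 T2
  C -> a
  T0 -> a
  T1 -> b
  T2 -> c
  X3 -> S T0

CYK table (by increasing span):
  T[0,0] 'b' = {T1}  orig:{}
  T[1,1] 'a' = {A,C,T0}  orig:{A,C}
  T[2,2] 'b' = {T1}  orig:{}
  T[3,3] 'c' = {S,T2}  orig:{S}
  T[4,4] 'a' = {A,C,T0}  orig:{A,C}
  T[5,5] 'a' = {A,C,T0}  orig:{A,C}
  T[0,1] 'ba' = ∅
  T[1,2] 'ab' = ∅
  T[2,3] 'bc' = {B}
  T[3,4] 'ca' = {X3}  orig:{}
  T[4,5] 'aa' = {S}
  T[0,2] 'bab' = ∅
  T[1,3] 'abc' = ∅
  T[2,4] 'bca' = ∅
  T[3,5] 'caa' = ∅
  T[0,3] 'babc' = ∅
  T[1,4] 'abca' = ∅
  T[2,5] 'bcaa' = {S}
  T[0,4] 'babca' = ∅
  T[1,5] 'abcaa' = ∅
  T[0,5] 'babcaa' = ∅

S ∉ T[0,5] ⇒ NO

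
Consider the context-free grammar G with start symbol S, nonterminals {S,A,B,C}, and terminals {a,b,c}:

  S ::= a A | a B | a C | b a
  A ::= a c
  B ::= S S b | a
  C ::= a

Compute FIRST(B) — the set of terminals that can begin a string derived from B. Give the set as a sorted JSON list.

FIRST sets, iterate to fixpoint:
[1]
  A via A→a c: +{a}
  B via B→a: +{a}
  C via C→a: +{a}
  S via S→a A: +{a}
  S via S→b a: +{b}
  S: {a,b}  A: {a}  B: {a}  C: {a}
[2]
  B via B→S S b: +{b}
  S: {a,b}  A: {a}  B: {a,b}  C: {a}
[3] done
  S: {a,b}  A: {a}  B: {a,b}  C: {a}

FIRST(B) = ["a", "b"]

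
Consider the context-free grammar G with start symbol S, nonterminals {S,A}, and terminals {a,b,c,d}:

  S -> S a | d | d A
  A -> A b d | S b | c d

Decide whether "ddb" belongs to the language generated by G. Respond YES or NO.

CNF form of G:
  S -> S T3 | T1 A | d
  A -> A X4 | S T0 | T2 T1
  T0 -> b
  T1 -> d
  T2 -> c
  T3 -> a
  X4 -> T0 T1

Fill CYK table bottom-up:
  cell(0,0) d: {S,T1}  orig:{S}
  cell(1,1) d: {S,T1}  orig:{S}
  cell(2,2) b: {T0}  orig:{}
  cell(0,1) dd: ∅
  cell(1,2) db: {A}
  cell(0,2) ddb: {S}

S ∈ T[0,2] ⇒ YES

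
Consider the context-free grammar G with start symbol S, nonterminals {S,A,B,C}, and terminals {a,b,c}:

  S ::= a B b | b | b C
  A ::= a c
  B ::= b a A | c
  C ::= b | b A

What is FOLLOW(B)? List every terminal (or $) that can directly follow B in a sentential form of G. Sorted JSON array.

FIRST iteration:
iter 1:
  A via A→a c: +{a}
  B via B→b a A: +{b}
  B via B→c: +{c}
  C via C→b: +{b}
  S via S→a B b: +{a}
  S via S→b: +{b}
  FIRST(S)={a,b}  FIRST(A)={a}  FIRST(B)={b,c}  FIRST(C)={b}
iter 2: (no change)
  FIRST(S)={a,b}  FIRST(A)={a}  FIRST(B)={b,c}  FIRST(C)={b}

Compute FOLLOW by fixpoint:
FOLLOW(S) := {$}
[1]
  S→a B b: FOLLOW(B) ⊇ FIRST(b) = {b}; new: +{b}
  S→b C: FOLLOW(C) ⊇ FOLLOW(S) ⊇ {$}; new: +{$}
  FOLLOW[S]={$}  FOLLOW[A]={}  FOLLOW[B]={b}  FOLLOW[C]={$}
[2]
  B→b a A: FOLLOW(A) ⊇ FOLLOW(B) ⊇ {b}; new: +{b}
  C→b A: FOLLOW(A) ⊇ FOLLOW(C) ⊇ {$}; new: +{$}
  FOLLOW[S]={$}  FOLLOW[A]={$,b}  FOLLOW[B]={b}  FOLLOW[C]={$}
[3] — fixpoint
  FOLLOW[S]={$}  FOLLOW[A]={$,b}  FOLLOW[B]={b}  FOLLOW[C]={$}

FOLLOW(B) = ["b"]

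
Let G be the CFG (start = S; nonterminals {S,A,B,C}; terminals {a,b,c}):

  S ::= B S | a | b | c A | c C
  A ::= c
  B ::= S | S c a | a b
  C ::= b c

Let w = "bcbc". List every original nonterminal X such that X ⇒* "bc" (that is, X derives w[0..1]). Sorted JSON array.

CNF form of G:
  S -> B S | T0 A | T0 C | a | b
  A -> c
  B -> B S | S X3 | T0 A | T0 C | T1 T2 | a | b
  C -> T2 T0
  T0 -> c
  T1 -> a
  T2 -> b
  X3 -> T0 T1

CYK table (by increasing span) — only the sub-triangle for w[0..1]:
  [0..0]={B,S,T2}  "b"  orig:{B,S}
  [1..1]={A,T0}  "c"  orig:{A}
  [0..1]={C}  "bc"

Original NTs in T[0,1] deriving "bc": ["C"]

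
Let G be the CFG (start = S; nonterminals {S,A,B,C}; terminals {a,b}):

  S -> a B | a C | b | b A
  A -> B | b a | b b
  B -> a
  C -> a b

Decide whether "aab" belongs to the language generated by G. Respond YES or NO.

CNF form of G:
  S -> T0 A | T1 B | T1 C | b
  A -> T0 T0 | T0 T1 | a
  B -> a
  C -> T1 T0
  T0 -> b
  T1 -> a

CYK fill:
  [0..0]={A,B,T1}  "a"  orig:{A,B}
  [1..1]={A,B,T1}  "a"  orig:{A,B}
  [2..2]={S,T0}  "b"  orig:{S}
  [0..1]={S}  "aa"
  [1..2]={C}  "ab"
  [0..2]={S}  "aab"

S ∈ T[0,2] ⇒ YES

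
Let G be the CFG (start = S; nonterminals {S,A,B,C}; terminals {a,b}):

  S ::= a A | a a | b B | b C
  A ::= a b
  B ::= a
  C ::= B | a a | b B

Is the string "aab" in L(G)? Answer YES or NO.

CNF form of G:
  S -> T0 A | T0 T0 | T1 B | T1 C
  A -> T0 T1
  B -> a
  C -> T0 T0 | T1 B | a
  T0 -> a
  T1 -> b

CYK fill:
  [0..0]={B,C,T0}  "a"  orig:{B,C}
  [1..1]={B,C,T0}  "a"  orig:{B,C}
  [2..2]={T1}  "b"  orig:{}
  [0..1]={C,S}  "aa"
  [1..2]={A}  "ab"
  [0..2]={S}  "aab"

S ∈ T[0,2] ⇒ YES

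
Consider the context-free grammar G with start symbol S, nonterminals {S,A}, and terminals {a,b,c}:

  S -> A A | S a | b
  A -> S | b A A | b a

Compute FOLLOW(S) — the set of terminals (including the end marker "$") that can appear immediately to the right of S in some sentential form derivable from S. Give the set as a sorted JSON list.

FIRST iteration:
round 1:
  A via A→b A A: +{b}
  S via S→A A: +{b}
  FIRST[S]={b}  FIRST[A]={b}
round 2: (no change)
  FIRST[S]={b}  FIRST[A]={b}

FOLLOW iteration:
FOLLOW(S) := {$}
round 1:
  A→b A A: FOLLOW(A) ⊇ FIRST(A) = {b}; new: +{b}
  S→A A: FOLLOW(A) ⊇ FOLLOW(S) ⊇ {$}; new: +{$}
  S→S a: FOLLOW(S) ⊇ FIRST(a) = {a}; new: +{a}
  S: {$,a}  A: {$,b}
round 2:
  A→S: FOLLOW(S) ⊇ FOLLOW(A) ⊇ {$,b}; new: +{b}
  S→A A: FOLLOW(A) ⊇ FOLLOW(S) ⊇ {$,a,b}; new: +{a}
  S: {$,a,b}  A: {$,a,b}
round 3: — fixpoint
  S: {$,a,b}  A: {$,a,b}

FOLLOW(S) = ["$", "a", "b"]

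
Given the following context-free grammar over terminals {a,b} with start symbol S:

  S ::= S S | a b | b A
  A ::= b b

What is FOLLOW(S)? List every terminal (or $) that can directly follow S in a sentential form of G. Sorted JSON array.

FIRST sets, iterate to fixpoint:
round 1:
  A via A→b b: +{b}
  S via S→a b: +{a}
  S via S→b A: +{b}
  S: {a,b}  A: {b}
round 2: (stable)
  S: {a,b}  A: {b}

FOLLOW iteration:
seed FOLLOW(S) with $
iter 1:
  S→S S: FOLLOW(S) ⊇ FIRST(S) = {a,b}; new: +{a,b}
  S→b A: FOLLOW(A) ⊇ FOLLOW(S) ⊇ {$,a,b}; new: +{$,a,b}
  FOLLOW(S)={$,a,b}  FOLLOW(A)={$,a,b}
iter 2: — fixpoint
  FOLLOW(S)={$,a,b}  FOLLOW(A)={$,a,b}

FOLLOW(S) = ["$", "a", "b"]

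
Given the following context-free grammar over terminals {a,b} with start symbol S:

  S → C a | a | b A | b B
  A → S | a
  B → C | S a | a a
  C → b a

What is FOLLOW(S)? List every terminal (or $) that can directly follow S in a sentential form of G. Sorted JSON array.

Compute FIRST by fixpoint:
iter 1:
  A via A→a: +{a}
  B via B→a a: +{a}
  C via C→b a: +{b}
  S via S→C a: +{b}
  S via S→a: +{a}
  FIRST[S]={a,b}  FIRST[A]={a}  FIRST[B]={a}  FIRST[C]={b}
iter 2:
  A via A→S: +{b}
  B via B→C: +{b}
  FIRST[S]={a,b}  FIRST[A]={a,b}  FIRST[B]={a,b}  FIRST[C]={b}
iter 3: done
  FIRST[S]={a,b}  FIRST[A]={a,b}  FIRST[B]={a,b}  FIRST[C]={b}

FOLLOW sets:
initialize: $ ∈ FOLLOW(S)
pass 1:
  B→S a: FOLLOW(S) ⊇ FIRST(a) = {a}; new: +{a}
  S→C a: FOLLOW(C) ⊇ FIRST(a) = {a}; new: +{a}
  S→b A: FOLLOW(A) ⊇ FOLLOW(S) ⊇ {$,a}; new: +{$,a}
  S→b B: FOLLOW(B) ⊇ FOLLOW(S) ⊇ {$,a}; new: +{$,a}
  FOLLOW[S]={$,a}  FOLLOW[A]={$,a}  FOLLOW[B]={$,a}  FOLLOW[C]={a}
pass 2:
  B→C: FOLLOW(C) ⊇ FOLLOW(B) ⊇ {$,a}; new: +{$}
  FOLLOW[S]={$,a}  FOLLOW[A]={$,a}  FOLLOW[B]={$,a}  FOLLOW[C]={$,a}
pass 3: done
  FOLLOW[S]={$,a}  FOLLOW[A]={$,a}  FOLLOW[B]={$,a}  FOLLOW[C]={$,a}

FOLLOW(S) = ["$", "a"]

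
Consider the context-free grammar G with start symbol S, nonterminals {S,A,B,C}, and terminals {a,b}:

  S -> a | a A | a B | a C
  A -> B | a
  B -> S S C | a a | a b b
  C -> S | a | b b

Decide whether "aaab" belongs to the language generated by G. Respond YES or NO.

Convert to CNF:
  S -> T0 A | T0 B | T0 C | a
  A -> S X2 | T0 T0 | T0 X3 | a
  B -> S X4 | T0 T0 | T0 X5
  C -> T0 A | T0 B | T0 C | T1 T1 | a
  T0 -> a
  T1 -> b
  X2 -> S C
  X3 -> T1 T1
  X4 -> S C
  X5 -> T1 T1

Fill CYK table bottom-up:
  cell(0,0) a: {A,C,S,T0}  orig:{A,C,S}
  cell(1,1) a: {A,C,S,T0}  orig:{A,C,S}
  cell(2,2) a: {A,C,S,T0}  orig:{A,C,S}
  cell(3,3) b: {T1}  orig:{}
  cell(0,1) aa: {A,B,C,S,X2,X4}  orig:{A,B,C,S}
  cell(1,2) aa: {A,B,C,S,X2,X4}  orig:{A,B,C,S}
  cell(2,3) ab: ∅
  cell(0,2) aaa: {A,B,C,S,X2,X4}  orig:{A,B,C,S}
  cell(1,3) aab: ∅
  cell(0,3) aaab: ∅

S ∉ T[0,3] ⇒ NO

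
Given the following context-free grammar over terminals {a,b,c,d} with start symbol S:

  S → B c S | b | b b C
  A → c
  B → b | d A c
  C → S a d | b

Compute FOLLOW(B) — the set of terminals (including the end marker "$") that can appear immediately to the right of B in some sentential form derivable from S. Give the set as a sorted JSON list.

Compute FIRST by fixpoint:
pass 1:
  A via A→c: +{c}
  B via B→b: +{b}
  B via B→d A c: +{d}
  C via C→b: +{b}
  S via S→B c S: +{b,d}
  FIRST(S)={b,d}  FIRST(A)={c}  FIRST(B)={b,d}  FIRST(C)={b}
pass 2:
  C via C→S a d: +{d}
  FIRST(S)={b,d}  FIRST(A)={c}  FIRST(B)={b,d}  FIRST(C)={b,d}
pass 3: (stable)
  FIRST(S)={b,d}  FIRST(A)={c}  FIRST(B)={b,d}  FIRST(C)={b,d}

FOLLOW sets:
initialize: $ ∈ FOLLOW(S)
round 1:
  B→d A c: FOLLOW(A) ⊇ FIRST(c) = {c}; new: +{c}
  C→S a d: FOLLOW(S) ⊇ FIRST(a) = {a}; new: +{a}
  S→B c S: FOLLOW(B) ⊇ FIRST(c) = {c}; new: +{c}
  S→b b C: FOLLOW(C) ⊇ FOLLOW(S) ⊇ {$,a}; new: +{$,a}
  FOLLOW(S)={$,a}  FOLLOW(A)={c}  FOLLOW(B)={c}  FOLLOW(C)={$,a}
round 2: (no change)
  FOLLOW(S)={$,a}  FOLLOW(A)={c}  FOLLOW(B)={c}  FOLLOW(C)={$,a}

FOLLOW(B) = ["c"]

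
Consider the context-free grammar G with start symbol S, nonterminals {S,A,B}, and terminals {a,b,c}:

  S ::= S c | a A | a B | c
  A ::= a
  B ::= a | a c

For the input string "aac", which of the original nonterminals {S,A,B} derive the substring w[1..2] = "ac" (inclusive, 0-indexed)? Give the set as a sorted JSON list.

Convert to CNF:
  S -> S T1 | T0 A | T0 B | c
  A -> a
  B -> T0 T1 | a
  T0 -> a
  T1 -> c

CYK table (by increasing span), restricted to cells inside w[1..2]:
  T[1,1] 'a' = {A,B,T0}  orig:{A,B}
  T[2,2] 'c' = {S,T1}  orig:{S}
  T[1,2] 'ac' = {B}

Original NTs in T[1,2] deriving "ac": ["B"]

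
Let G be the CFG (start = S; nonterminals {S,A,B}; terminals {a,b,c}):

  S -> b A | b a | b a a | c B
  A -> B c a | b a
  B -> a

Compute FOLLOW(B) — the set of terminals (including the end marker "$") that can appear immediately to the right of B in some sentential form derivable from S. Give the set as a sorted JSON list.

FIRST iteration:
iter 1:
  A via A→b a: +{b}
  B via B→a: +{a}
  S via S→b A: +{b}
  S via S→c B: +{c}
  S: {b,c}  A: {b}  B: {a}
iter 2:
  A via A→B c a: +{a}
  S: {b,c}  A: {a,b}  B: {a}
iter 3: — fixpoint
  S: {b,c}  A: {a,b}  B: {a}

Compute FOLLOW by fixpoint:
seed FOLLOW(S) with $
[1]
  A→B c a: FOLLOW(B) ⊇ FIRST(c) = {c}; new: +{c}
  S→b A: FOLLOW(A) ⊇ FOLLOW(S) ⊇ {$}; new: +{$}
  S→c B: FOLLOW(B) ⊇ FOLLOW(S) ⊇ {$}; new: +{$}
  FOLLOW[S]={$}  FOLLOW[A]={$}  FOLLOW[B]={$,c}
[2] done
  FOLLOW[S]={$}  FOLLOW[A]={$}  FOLLOW[B]={$,c}

FOLLOW(B) = ["$", "c"]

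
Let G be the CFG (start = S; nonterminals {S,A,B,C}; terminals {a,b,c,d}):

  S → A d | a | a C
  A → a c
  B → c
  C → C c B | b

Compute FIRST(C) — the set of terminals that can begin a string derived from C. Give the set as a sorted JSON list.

FIRST iteration:
[1]
  A via A→a c: +{a}
  B via B→c: +{c}
  C via C→b: +{b}
  S via S→A d: +{a}
  S: {a}  A: {a}  B: {c}  C: {b}
[2] done
  S: {a}  A: {a}  B: {c}  C: {b}

FIRST(C) = ["b"]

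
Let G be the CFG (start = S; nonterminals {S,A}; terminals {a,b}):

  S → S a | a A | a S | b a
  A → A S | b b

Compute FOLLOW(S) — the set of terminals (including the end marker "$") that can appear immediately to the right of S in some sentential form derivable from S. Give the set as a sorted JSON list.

FIRST iteration:
[1]
  A via A→b b: +{b}
  S via S→a A: +{a}
  S via S→b a: +{b}
  FIRST(S)={a,b}  FIRST(A)={b}
[2] (stable)
  FIRST(S)={a,b}  FIRST(A)={b}

Compute FOLLOW by fixpoint:
initialize: $ ∈ FOLLOW(S)
iter 1:
  A→A S: FOLLOW(A) ⊇ FIRST(S) = {a,b}; new: +{a,b}
  A→A S: FOLLOW(S) ⊇ FOLLOW(A) ⊇ {a,b}; new: +{a,b}
  S→a A: FOLLOW(A) ⊇ FOLLOW(S) ⊇ {$,a,b}; new: +{$}
  FOLLOW(S)={$,a,b}  FOLLOW(A)={$,a,b}
iter 2: done
  FOLLOW(S)={$,a,b}  FOLLOW(A)={$,a,b}

FOLLOW(S) = ["$", "a", "b"]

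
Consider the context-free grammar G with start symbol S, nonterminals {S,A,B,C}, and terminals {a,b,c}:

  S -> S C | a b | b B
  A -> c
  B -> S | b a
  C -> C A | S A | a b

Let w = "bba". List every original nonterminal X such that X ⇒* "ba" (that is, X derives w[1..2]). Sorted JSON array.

CNF form of G:
  S -> S C | T0 T1 | T1 B
  A -> c
  B -> S C | T0 T1 | T1 B | T1 T0
  C -> C A | S A | T0 T1
  T0 -> a
  T1 -> b

CYK fill — only the sub-triangle for w[1..2]:
  T[1,1] 'b' = {T1}  orig:{}
  T[2,2] 'a' = {T0}  orig:{}
  T[1,2] 'ba' = {B}

Original NTs in T[1,2] deriving "ba": ["B"]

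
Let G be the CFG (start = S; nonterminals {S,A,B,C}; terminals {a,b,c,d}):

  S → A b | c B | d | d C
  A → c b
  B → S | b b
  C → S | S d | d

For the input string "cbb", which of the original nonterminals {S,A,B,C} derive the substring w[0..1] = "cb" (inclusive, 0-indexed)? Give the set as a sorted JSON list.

Convert to CNF:
  S -> A T1 | T0 B | T2 C | d
  A -> T0 T1
  B -> A T1 | T0 B | T1 T1 | T2 C | d
  C -> A T1 | S T2 | T0 B | T2 C | d
  T0 -> c
  T1 -> b
  T2 -> d

CYK table (by increasing span), restricted to cells inside w[0..1]:
  T[0,0] 'c' = {T0}  orig:{}
  T[1,1] 'b' = {T1}  orig:{}
  T[0,1] 'cb' = {A}

Original NTs in T[0,1] deriving "cb": ["A"]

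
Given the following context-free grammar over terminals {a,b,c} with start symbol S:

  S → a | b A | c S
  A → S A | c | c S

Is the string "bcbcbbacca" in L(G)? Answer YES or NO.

CNF form of G:
  S -> T0 S | T1 A | a
  A -> S A | T0 S | c
  T0 -> c
  T1 -> b

CYK fill:
  T[0,0] 'b' = {T1}  orig:{}
  T[1,1] 'c' = {A,T0}  orig:{A}
  T[2,2] 'b' = {T1}  orig:{}
  T[3,3] 'c' = {A,T0}  orig:{A}
  T[4,4] 'b' = {T1}  orig:{}
  T[5,5] 'b' = {T1}  orig:{}
  T[6,6] 'a' = {S}
  T[7,7] 'c' = {A,T0}  orig:{A}
  T[8,8] 'c' = {A,T0}  orig:{A}
  T[9,9] 'a' = {S}
  T[0,1] 'bc' = {S}
  T[1,2] 'cb' = ∅
  T[2,3] 'bc' = {S}
  T[3,4] 'cb' = ∅
  T[4,5] 'bb' = ∅
  T[5,6] 'ba' = ∅
  T[6,7] 'ac' = {A}
  T[7,8] 'cc' = ∅
  T[8,9] 'ca' = {A,S}
  T[0,2] 'bcb' = ∅
  T[1,3] 'cbc' = {A,S}
  T[2,4] 'bcb' = ∅
  T[3,5] 'cbb' = ∅
  T[4,6] 'bba' = ∅
  T[5,7] 'bac' = {S}
  T[6,8] 'acc' = ∅
  T[7,9] 'cca' = {A,S}
  T[0,3] 'bcbc' = {S}
  T[1,4] 'cbcb' = ∅
  T[2,5] 'bcbb' = ∅
  T[3,6] 'cbba' = ∅
  T[4,7] 'bbac' = ∅
  T[5,8] 'bacc' = {A}
  T[6,9] 'acca' = {A}
  T[0,4] 'bcbcb' = ∅
  T[1,5] 'cbcbb' = ∅
  T[2,6] 'bcbba' = ∅
  T[3,7] 'cbbac' = ∅
  T[4,8] 'bbacc' = {S}
  T[5,9] 'bacca' = {A,S}
  T[0,5] 'bcbcbb' = ∅
  T[1,6] 'cbcbba' = ∅
  T[2,7] 'bcbbac' = ∅
  T[3,8] 'cbbacc' = {A,S}
  T[4,9] 'bbacca' = {S}
  T[0,6] 'bcbcbba' = ∅
  T[1,7] 'cbcbbac' = ∅
  T[2,8] 'bcbbacc' = {S}
  T[3,9] 'cbbacca' = {A,S}
  T[0,7] 'bcbcbbac' = ∅
  T[1,8] 'cbcbbacc' = {A,S}
  T[2,9] 'bcbbacca' = {S}
  T[0,8] 'bcbcbbacc' = {S}
  T[1,9] 'cbcbbacca' = {A,S}
  T[0,9] 'bcbcbbacca' = {S}

S ∈ T[0,9] ⇒ YES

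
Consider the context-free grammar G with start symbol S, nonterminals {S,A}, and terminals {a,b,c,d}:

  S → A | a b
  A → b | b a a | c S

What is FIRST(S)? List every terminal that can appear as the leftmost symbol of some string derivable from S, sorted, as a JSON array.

FIRST sets, iterate to fixpoint:
pass 1:
  A via A→b: +{b}
  A via A→c S: +{c}
  S via S→A: +{b,c}
  S via S→a b: +{a}
  FIRST(S)={a,b,c}  FIRST(A)={b,c}
pass 2: — fixpoint
  FIRST(S)={a,b,c}  FIRST(A)={b,c}

FIRST(S) = ["a", "b", "c"]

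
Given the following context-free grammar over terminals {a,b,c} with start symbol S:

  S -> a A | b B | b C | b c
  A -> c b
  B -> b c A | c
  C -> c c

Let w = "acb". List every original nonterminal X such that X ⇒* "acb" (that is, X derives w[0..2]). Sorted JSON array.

Convert to CNF:
  S -> T1 B | T1 C | T1 T0 | T2 A
  A -> T0 T1
  B -> T1 X3 | c
  C -> T0 T0
  T0 -> c
  T1 -> b
  T2 -> a
  X3 -> T0 A

Fill CYK table bottom-up (cells [i..j] with 0 ≤ i ≤ j ≤ 2 only):
  T[0,0] 'a' = {T2}  orig:{}
  T[1,1] 'c' = {B,T0}  orig:{B}
  T[2,2] 'b' = {T1}  orig:{}
  T[0,1] 'ac' = ∅
  T[1,2] 'cb' = {A}
  T[0,2] 'acb' = {S}

Original NTs in T[0,2] deriving "acb": ["S"]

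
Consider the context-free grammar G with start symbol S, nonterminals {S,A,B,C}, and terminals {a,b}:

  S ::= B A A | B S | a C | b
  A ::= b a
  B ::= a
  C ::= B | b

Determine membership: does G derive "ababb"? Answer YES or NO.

CNF form of G:
  S -> B S | B X2 | T1 C | b
  A -> T0 T1
  B -> a
  C -> a | b
  T0 -> b
  T1 -> a
  X2 -> A A

Fill CYK table bottom-up:
  T[0,0] 'a' = {B,C,T1}  orig:{B,C}
  T[1,1] 'b' = {C,S,T0}  orig:{C,S}
  T[2,2] 'a' = {B,C,T1}  orig:{B,C}
  T[3,3] 'b' = {C,S,T0}  orig:{C,S}
  T[4,4] 'b' = {C,S,T0}  orig:{C,S}
  T[0,1] 'ab' = {S}
  T[1,2] 'ba' = {A}
  T[2,3] 'ab' = {S}
  T[3,4] 'bb' = ∅
  T[0,2] 'aba' = ∅
  T[1,3] 'bab' = ∅
  T[2,4] 'abb' = ∅
  T[0,3] 'abab' = ∅
  T[1,4] 'babb' = ∅
  T[0,4] 'ababb' = ∅

S ∉ T[0,4] ⇒ NO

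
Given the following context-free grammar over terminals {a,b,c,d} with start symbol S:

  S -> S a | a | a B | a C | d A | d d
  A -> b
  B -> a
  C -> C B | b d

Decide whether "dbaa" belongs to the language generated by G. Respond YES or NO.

Convert to CNF:
  S -> S T2 | T1 A | T1 T1 | T2 B | T2 C | a
  A -> b
  B -> a
  C -> C B | T0 T1
  T0 -> b
  T1 -> d
  T2 -> a

CYK fill:
  T[0,0] 'd' = {T1}  orig:{}
  T[1,1] 'b' = {A,T0}  orig:{A}
  T[2,2] 'a' = {B,S,T2}  orig:{B,S}
  T[3,3] 'a' = {B,S,T2}  orig:{B,S}
  T[0,1] 'db' = {S}
  T[1,2] 'ba' = ∅
  T[2,3] 'aa' = {S}
  T[0,2] 'dba' = {S}
  T[1,3] 'baa' = ∅
  T[0,3] 'dbaa' = {S}

S ∈ T[0,3] ⇒ YES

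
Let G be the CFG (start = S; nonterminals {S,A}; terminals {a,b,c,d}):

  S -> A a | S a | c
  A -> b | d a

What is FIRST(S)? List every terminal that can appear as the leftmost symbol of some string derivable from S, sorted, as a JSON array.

FIRST sets, iterate to fixpoint:
[1]
  A via A→b: +{b}
  A via A→d a: +{d}
  S via S→A a: +{b,d}
  S via S→c: +{c}
  FIRST[S]={b,c,d}  FIRST[A]={b,d}
[2] — fixpoint
  FIRST[S]={b,c,d}  FIRST[A]={b,d}

FIRST(S) = ["b", "c", "d"]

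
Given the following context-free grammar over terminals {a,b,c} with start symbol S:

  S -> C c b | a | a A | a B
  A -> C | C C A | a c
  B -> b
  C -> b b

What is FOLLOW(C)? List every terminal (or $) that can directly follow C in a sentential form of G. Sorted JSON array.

Compute FIRST by fixpoint:
pass 1:
  A via A→a c: +{a}
  B via B→b: +{b}
  C via C→b b: +{b}
  S via S→C c b: +{b}
  S via S→a: +{a}
  FIRST[S]={a,b}  FIRST[A]={a}  FIRST[B]={b}  FIRST[C]={b}
pass 2:
  A via A→C: +{b}
  FIRST[S]={a,b}  FIRST[A]={a,b}  FIRST[B]={b}  FIRST[C]={b}
pass 3: (no change)
  FIRST[S]={a,b}  FIRST[A]={a,b}  FIRST[B]={b}  FIRST[C]={b}

Compute FOLLOW by fixpoint:
FOLLOW(S) := {$}
[1]
  A→C C A: FOLLOW(C) ⊇ FIRST(C) = {b}; new: +{b}
  A→C C A: FOLLOW(C) ⊇ FIRST(A) = {a,b}; new: +{a}
  S→C c b: FOLLOW(C) ⊇ FIRST(c) = {c}; new: +{c}
  S→a A: FOLLOW(A) ⊇ FOLLOW(S) ⊇ {$}; new: +{$}
  S→a B: FOLLOW(B) ⊇ FOLLOW(S) ⊇ {$}; new: +{$}
  FOLLOW(S)={$}  FOLLOW(A)={$}  FOLLOW(B)={$}  FOLLOW(C)={a,b,c}
[2]
  A→C: FOLLOW(C) ⊇ FOLLOW(A) ⊇ {$}; new: +{$}
  FOLLOW(S)={$}  FOLLOW(A)={$}  FOLLOW(B)={$}  FOLLOW(C)={$,a,b,c}
[3] (no change)
  FOLLOW(S)={$}  FOLLOW(A)={$}  FOLLOW(B)={$}  FOLLOW(C)={$,a,b,c}

FOLLOW(C) = ["$", "a", "b", "c"]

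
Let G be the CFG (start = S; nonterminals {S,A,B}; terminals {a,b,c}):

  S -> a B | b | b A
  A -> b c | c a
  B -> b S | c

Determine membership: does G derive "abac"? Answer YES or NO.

Convert to CNF:
  S -> T0 A | T2 B | b
  A -> T0 T1 | T1 T2
  B -> T0 S | c
  T0 -> b
  T1 -> c
  T2 -> a

Fill CYK table bottom-up:
  T[0,0] 'a' = {T2}  orig:{}
  T[1,1] 'b' = {S,T0}  orig:{S}
  T[2,2] 'a' = {T2}  orig:{}
  T[3,3] 'c' = {B,T1}  orig:{B}
  T[0,1] 'ab' = ∅
  T[1,2] 'ba' = ∅
  T[2,3] 'ac' = {S}
  T[0,2] 'aba' = ∅
  T[1,3] 'bac' = {B}
  T[0,3] 'abac' = {S}

S ∈ T[0,3] ⇒ YES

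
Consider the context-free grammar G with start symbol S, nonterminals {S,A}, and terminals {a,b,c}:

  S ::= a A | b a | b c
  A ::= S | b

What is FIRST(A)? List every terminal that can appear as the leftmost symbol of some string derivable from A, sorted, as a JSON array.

FIRST sets, iterate to fixpoint:
[1]
  A via A→b: +{b}
  S via S→a A: +{a}
  S via S→b a: +{b}
  S: {a,b}  A: {b}
[2]
  A via A→S: +{a}
  S: {a,b}  A: {a,b}
[3] (no change)
  S: {a,b}  A: {a,b}

FIRST(A) = ["a", "b"]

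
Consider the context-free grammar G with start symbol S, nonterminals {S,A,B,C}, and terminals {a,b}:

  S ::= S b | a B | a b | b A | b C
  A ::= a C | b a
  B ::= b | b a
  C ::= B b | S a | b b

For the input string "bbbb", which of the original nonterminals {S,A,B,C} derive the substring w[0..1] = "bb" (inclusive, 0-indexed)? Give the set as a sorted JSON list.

CNF form of G:
  S -> S T1 | T0 B | T0 T1 | T1 A | T1 C
  A -> T0 C | T1 T0
  B -> T1 T0 | b
  C -> B T1 | S T0 | T1 T1
  T0 -> a
  T1 -> b

CYK fill (cells [i..j] with 0 ≤ i ≤ j ≤ 1 only):
  cell(0,0) b: {B,T1}  orig:{B}
  cell(1,1) b: {B,T1}  orig:{B}
  cell(0,1) bb: {C}

Original NTs in T[0,1] deriving "bb": ["C"]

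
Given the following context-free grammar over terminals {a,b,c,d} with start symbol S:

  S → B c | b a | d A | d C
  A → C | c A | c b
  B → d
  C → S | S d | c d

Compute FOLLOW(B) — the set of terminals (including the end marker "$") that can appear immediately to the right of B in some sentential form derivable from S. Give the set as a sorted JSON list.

FIRST iteration:
[1]
  A via A→c A: +{c}
  B via B→d: +{d}
  C via C→c d: +{c}
  S via S→B c: +{d}
  S via S→b a: +{b}
  S: {b,d}  A: {c}  B: {d}  C: {c}
[2]
  C via C→S: +{b,d}
  S: {b,d}  A: {c}  B: {d}  C: {b,c,d}
[3]
  A via A→C: +{b,d}
  S: {b,d}  A: {b,c,d}  B: {d}  C: {b,c,d}
[4] done
  S: {b,d}  A: {b,c,d}  B: {d}  C: {b,c,d}

FOLLOW iteration:
initialize: $ ∈ FOLLOW(S)
pass 1:
  C→S d: FOLLOW(S) ⊇ FIRST(d) = {d}; new: +{d}
  S→B c: FOLLOW(B) ⊇ FIRST(c) = {c}; new: +{c}
  S→d A: FOLLOW(A) ⊇ FOLLOW(S) ⊇ {$,d}; new: +{$,d}
  S→d C: FOLLOW(C) ⊇ FOLLOW(S) ⊇ {$,d}; new: +{$,d}
  S: {$,d}  A: {$,d}  B: {c}  C: {$,d}
pass 2: (no change)
  S: {$,d}  A: {$,d}  B: {c}  C: {$,d}

FOLLOW(B) = ["c"]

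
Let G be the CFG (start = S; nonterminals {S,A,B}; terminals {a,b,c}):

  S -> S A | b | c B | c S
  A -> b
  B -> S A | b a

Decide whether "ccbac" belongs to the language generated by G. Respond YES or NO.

Convert to CNF:
  S -> S A | T2 B | T2 S | b
  A -> b
  B -> S A | T0 T1
  T0 -> b
  T1 -> a
  T2 -> c

CYK fill:
  T[0,0] 'c' = {T2}  orig:{}
  T[1,1] 'c' = {T2}  orig:{}
  T[2,2] 'b' = {A,S,T0}  orig:{A,S}
  T[3,3] 'a' = {T1}  orig:{}
  T[4,4] 'c' = {T2}  orig:{}
  T[0,1] 'cc' = ∅
  T[1,2] 'cb' = {S}
  T[2,3] 'ba' = {B}
  T[3,4] 'ac' = ∅
  T[0,2] 'ccb' = {S}
  T[1,3] 'cba' = {S}
  T[2,4] 'bac' = ∅
  T[0,3] 'ccba' = {S}
  T[1,4] 'cbac' = ∅
  T[0,4] 'ccbac' = ∅

S ∉ T[0,4] ⇒ NO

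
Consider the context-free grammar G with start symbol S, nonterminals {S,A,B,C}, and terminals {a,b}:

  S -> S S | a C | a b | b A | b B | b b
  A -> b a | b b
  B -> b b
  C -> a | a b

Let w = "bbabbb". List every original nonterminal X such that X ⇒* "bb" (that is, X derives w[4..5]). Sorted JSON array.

CNF form of G:
  S -> S S | T0 A | T0 B | T0 T0 | T1 C | T1 T0
  A -> T0 T0 | T0 T1
  B -> T0 T0
  C -> T1 T0 | a
  T0 -> b
  T1 -> a

Fill CYK table bottom-up — only the sub-triangle for w[4..5]:
  cell(4,4) b: {T0}  orig:{}
  cell(5,5) b: {T0}  orig:{}
  cell(4,5) bb: {A,B,S}

Original NTs in T[4,5] deriving "bb": ["A", "B", "S"]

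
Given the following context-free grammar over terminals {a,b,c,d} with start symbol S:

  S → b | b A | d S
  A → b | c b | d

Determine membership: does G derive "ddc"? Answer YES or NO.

CNF form of G:
  S -> T1 A | T2 S | b
  A -> T0 T1 | b | d
  T0 -> c
  T1 -> b
  T2 -> d

Fill CYK table bottom-up:
  cell(0,0) d: {A,T2}  orig:{A}
  cell(1,1) d: {A,T2}  orig:{A}
  cell(2,2) c: {T0}  orig:{}
  cell(0,1) dd: ∅
  cell(1,2) dc: ∅
  cell(0,2) ddc: ∅

S ∉ T[0,2] ⇒ NO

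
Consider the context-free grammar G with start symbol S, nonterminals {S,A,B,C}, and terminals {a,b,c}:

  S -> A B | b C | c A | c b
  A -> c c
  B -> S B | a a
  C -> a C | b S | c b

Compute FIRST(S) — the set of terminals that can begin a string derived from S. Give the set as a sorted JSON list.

FIRST iteration:
pass 1:
  A via A→c c: +{c}
  B via B→a a: +{a}
  C via C→a C: +{a}
  C via C→b S: +{b}
  C via C→c b: +{c}
  S via S→A B: +{c}
  S via S→b C: +{b}
  FIRST(S)={b,c}  FIRST(A)={c}  FIRST(B)={a}  FIRST(C)={a,b,c}
pass 2:
  B via B→S B: +{b,c}
  FIRST(S)={b,c}  FIRST(A)={c}  FIRST(B)={a,b,c}  FIRST(C)={a,b,c}
pass 3: — fixpoint
  FIRST(S)={b,c}  FIRST(A)={c}  FIRST(B)={a,b,c}  FIRST(C)={a,b,c}

FIRST(S) = ["b", "c"]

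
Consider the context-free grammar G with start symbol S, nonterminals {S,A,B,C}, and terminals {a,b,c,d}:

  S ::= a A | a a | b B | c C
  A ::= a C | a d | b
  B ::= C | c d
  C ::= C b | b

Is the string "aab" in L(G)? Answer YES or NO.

Convert to CNF:
  S -> T0 A | T0 T0 | T2 B | T3 C
  A -> T0 C | T0 T1 | b
  B -> C T2 | T3 T1 | b
  C -> C T2 | b
  T0 -> a
  T1 -> d
  T2 -> b
  T3 -> c

Fill CYK table bottom-up:
  [0..0]={T0}  "a"  orig:{}
  [1..1]={T0}  "a"  orig:{}
  [2..2]={A,B,C,T2}  "b"  orig:{A,B,C}
  [0..1]={S}  "aa"
  [1..2]={A,S}  "ab"
  [0..2]={S}  "aab"

S ∈ T[0,2] ⇒ YES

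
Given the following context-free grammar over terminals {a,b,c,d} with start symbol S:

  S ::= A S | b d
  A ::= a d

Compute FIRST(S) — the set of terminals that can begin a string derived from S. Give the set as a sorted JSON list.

FIRST iteration:
iter 1:
  A via A→a d: +{a}
  S via S→A S: +{a}
  S via S→b d: +{b}
  FIRST(S)={a,b}  FIRST(A)={a}
iter 2: (no change)
  FIRST(S)={a,b}  FIRST(A)={a}

FIRST(S) = ["a", "b"]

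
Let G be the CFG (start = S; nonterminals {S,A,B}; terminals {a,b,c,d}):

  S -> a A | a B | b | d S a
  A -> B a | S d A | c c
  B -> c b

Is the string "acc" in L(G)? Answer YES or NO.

CNF form of G:
  S -> T0 A | T0 B | T1 X5 | b
  A -> B T0 | S X4 | T2 T2
  B -> T2 T3
  T0 -> a
  T1 -> d
  T2 -> c
  T3 -> b
  X4 -> T1 A
  X5 -> S T0

Fill CYK table bottom-up:
  T[0,0] 'a' = {T0}  orig:{}
  T[1,1] 'c' = {T2}  orig:{}
  T[2,2] 'c' = {T2}  orig:{}
  T[0,1] 'ac' = ∅
  T[1,2] 'cc' = {A}
  T[0,2] 'acc' = {S}

S ∈ T[0,2] ⇒ YES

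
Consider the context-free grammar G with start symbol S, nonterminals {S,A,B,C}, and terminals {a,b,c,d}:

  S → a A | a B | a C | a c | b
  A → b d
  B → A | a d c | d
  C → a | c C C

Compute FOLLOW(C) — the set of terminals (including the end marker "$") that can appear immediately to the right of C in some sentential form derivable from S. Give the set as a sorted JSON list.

Compute FIRST by fixpoint:
round 1:
  A via A→b d: +{b}
  B via B→A: +{b}
  B via B→a d c: +{a}
  B via B→d: +{d}
  C via C→a: +{a}
  C via C→c C C: +{c}
  S via S→a A: +{a}
  S via S→b: +{b}
  FIRST(S)={a,b}  FIRST(A)={b}  FIRST(B)={a,b,d}  FIRST(C)={a,c}
round 2: — fixpoint
  FIRST(S)={a,b}  FIRST(A)={b}  FIRST(B)={a,b,d}  FIRST(C)={a,c}

Compute FOLLOW by fixpoint:
initialize: $ ∈ FOLLOW(S)
round 1:
  C→c C C: FOLLOW(C) ⊇ FIRST(C) = {a,c}; new: +{a,c}
  S→a A: FOLLOW(A) ⊇ FOLLOW(S) ⊇ {$}; new: +{$}
  S→a B: FOLLOW(B) ⊇ FOLLOW(S) ⊇ {$}; new: +{$}
  S→a C: FOLLOW(C) ⊇ FOLLOW(S) ⊇ {$}; new: +{$}
  S: {$}  A: {$}  B: {$}  C: {$,a,c}
round 2: (stable)
  S: {$}  A: {$}  B: {$}  C: {$,a,c}

FOLLOW(C) = ["$", "a", "c"]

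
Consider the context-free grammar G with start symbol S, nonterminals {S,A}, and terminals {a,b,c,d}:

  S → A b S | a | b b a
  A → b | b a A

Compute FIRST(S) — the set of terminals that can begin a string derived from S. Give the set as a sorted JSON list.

Compute FIRST by fixpoint:
round 1:
  A via A→b: +{b}
  S via S→A b S: +{b}
  S via S→a: +{a}
  FIRST[S]={a,b}  FIRST[A]={b}
round 2: (stable)
  FIRST[S]={a,b}  FIRST[A]={b}

FIRST(S) = ["a", "b"]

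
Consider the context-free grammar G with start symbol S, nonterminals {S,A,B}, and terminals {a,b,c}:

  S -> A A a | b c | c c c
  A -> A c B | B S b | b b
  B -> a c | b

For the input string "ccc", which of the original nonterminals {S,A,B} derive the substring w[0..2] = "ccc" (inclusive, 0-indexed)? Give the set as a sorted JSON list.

Convert to CNF:
  S -> A X5 | T0 X6 | T1 T0
  A -> A X3 | B X4 | T1 T1
  B -> T2 T0 | b
  T0 -> c
  T1 -> b
  T2 -> a
  X3 -> T0 B
  X4 -> S T1
  X5 -> A T2
  X6 -> T0 T0

CYK table (by increasing span) — only the sub-triangle for w[0..2]:
  T[0,0] 'c' = {T0}  orig:{}
  T[1,1] 'c' = {T0}  orig:{}
  T[2,2] 'c' = {T0}  orig:{}
  T[0,1] 'cc' = {X6}  orig:{}
  T[1,2] 'cc' = {X6}  orig:{}
  T[0,2] 'ccc' = {S}

Original NTs in T[0,2] deriving "ccc": ["S"]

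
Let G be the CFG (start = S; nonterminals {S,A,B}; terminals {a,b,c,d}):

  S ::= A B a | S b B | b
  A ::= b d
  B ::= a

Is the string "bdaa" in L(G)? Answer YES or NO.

CNF form of G:
  S -> A X3 | S X4 | b
  A -> T0 T1
  B -> a
  T0 -> b
  T1 -> d
  T2 -> a
  X3 -> B T2
  X4 -> T0 B

Fill CYK table bottom-up:
  T[0,0] 'b' = {S,T0}  orig:{S}
  T[1,1] 'd' = {T1}  orig:{}
  T[2,2] 'a' = {B,T2}  orig:{B}
  T[3,3] 'a' = {B,T2}  orig:{B}
  T[0,1] 'bd' = {A}
  T[1,2] 'da' = ∅
  T[2,3] 'aa' = {X3}  orig:{}
  T[0,2] 'bda' = ∅
  T[1,3] 'daa' = ∅
  T[0,3] 'bdaa' = {S}

S ∈ T[0,3] ⇒ YES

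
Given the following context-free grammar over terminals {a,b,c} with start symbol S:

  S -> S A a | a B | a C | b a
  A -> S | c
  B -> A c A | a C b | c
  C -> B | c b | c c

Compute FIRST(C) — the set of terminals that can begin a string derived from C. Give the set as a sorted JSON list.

FIRST sets, iterate to fixpoint:
iter 1:
  A via A→c: +{c}
  B via B→A c A: +{c}
  B via B→a C b: +{a}
  C via C→B: +{a,c}
  S via S→a B: +{a}
  S via S→b a: +{b}
  FIRST[S]={a,b}  FIRST[A]={c}  FIRST[B]={a,c}  FIRST[C]={a,c}
iter 2:
  A via A→S: +{a,b}
  B via B→A c A: +{b}
  C via C→B: +{b}
  FIRST[S]={a,b}  FIRST[A]={a,b,c}  FIRST[B]={a,b,c}  FIRST[C]={a,b,c}
iter 3: (no change)
  FIRST[S]={a,b}  FIRST[A]={a,b,c}  FIRST[B]={a,b,c}  FIRST[C]={a,b,c}

FIRST(C) = ["a", "b", "c"]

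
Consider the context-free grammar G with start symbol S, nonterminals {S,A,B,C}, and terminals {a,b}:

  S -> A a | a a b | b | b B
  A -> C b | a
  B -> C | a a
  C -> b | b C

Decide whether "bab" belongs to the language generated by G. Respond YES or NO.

CNF form of G:
  S -> A T1 | T0 B | T1 X2 | b
  A -> C T0 | a
  B -> T0 C | T1 T1 | b
  C -> T0 C | b
  T0 -> b
  T1 -> a
  X2 -> T1 T0

CYK fill:
  [0..0]={B,C,S,T0}  "b"  orig:{B,C,S}
  [1..1]={A,T1}  "a"  orig:{A}
  [2..2]={B,C,S,T0}  "b"  orig:{B,C,S}
  [0..1]=∅  "ba"
  [1..2]={X2}  "ab"  orig:{}
  [0..2]=∅  "bab"

S ∉ T[0,2] ⇒ NO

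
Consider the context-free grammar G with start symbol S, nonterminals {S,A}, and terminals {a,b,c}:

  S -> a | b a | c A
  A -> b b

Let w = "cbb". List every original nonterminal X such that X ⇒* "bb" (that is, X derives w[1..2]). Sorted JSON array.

CNF form of G:
  S -> T0 T1 | T2 A | a
  A -> T0 T0
  T0 -> b
  T1 -> a
  T2 -> c

CYK table (by increasing span) — only the sub-triangle for w[1..2]:
  [1..1]={T0}  "b"  orig:{}
  [2..2]={T0}  "b"  orig:{}
  [1..2]={A}  "bb"

Original NTs in T[1,2] deriving "bb": ["A"]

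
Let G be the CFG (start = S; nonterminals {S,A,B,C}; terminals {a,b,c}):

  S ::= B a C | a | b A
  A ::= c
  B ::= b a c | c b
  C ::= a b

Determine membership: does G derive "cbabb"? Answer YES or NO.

CNF form of G:
  S -> B X4 | T0 A | a
  A -> c
  B -> T0 X3 | T2 T0
  C -> T1 T0
  T0 -> b
  T1 -> a
  T2 -> c
  X3 -> T1 T2
  X4 -> T1 C

CYK table (by increasing span):
  T[0,0] 'c' = {A,T2}  orig:{A}
  T[1,1] 'b' = {T0}  orig:{}
  T[2,2] 'a' = {S,T1}  orig:{S}
  T[3,3] 'b' = {T0}  orig:{}
  T[4,4] 'b' = {T0}  orig:{}
  T[0,1] 'cb' = {B}
  T[1,2] 'ba' = ∅
  T[2,3] 'ab' = {C}
  T[3,4] 'bb' = ∅
  T[0,2] 'cba' = ∅
  T[1,3] 'bab' = ∅
  T[2,4] 'abb' = ∅
  T[0,3] 'cbab' = ∅
  T[1,4] 'babb' = ∅
  T[0,4] 'cbabb' = ∅

S ∉ T[0,4] ⇒ NO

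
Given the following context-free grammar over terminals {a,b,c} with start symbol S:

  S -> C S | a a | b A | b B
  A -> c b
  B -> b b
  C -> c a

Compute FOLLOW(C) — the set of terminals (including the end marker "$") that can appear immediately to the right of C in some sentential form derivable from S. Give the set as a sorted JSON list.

FIRST iteration:
[1]
  A via A→c b: +{c}
  B via B→b b: +{b}
  C via C→c a: +{c}
  S via S→C S: +{c}
  S via S→a a: +{a}
  S via S→b A: +{b}
  FIRST[S]={a,b,c}  FIRST[A]={c}  FIRST[B]={b}  FIRST[C]={c}
[2] done
  FIRST[S]={a,b,c}  FIRST[A]={c}  FIRST[B]={b}  FIRST[C]={c}

FOLLOW iteration:
FOLLOW(S) := {$}
pass 1:
  S→C S: FOLLOW(C) ⊇ FIRST(S) = {a,b,c}; new: +{a,b,c}
  S→b A: FOLLOW(A) ⊇ FOLLOW(S) ⊇ {$}; new: +{$}
  S→b B: FOLLOW(B) ⊇ FOLLOW(S) ⊇ {$}; new: +{$}
  FOLLOW[S]={$}  FOLLOW[A]={$}  FOLLOW[B]={$}  FOLLOW[C]={a,b,c}
pass 2: done
  FOLLOW[S]={$}  FOLLOW[A]={$}  FOLLOW[B]={$}  FOLLOW[C]={a,b,c}

FOLLOW(C) = ["a", "b", "c"]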